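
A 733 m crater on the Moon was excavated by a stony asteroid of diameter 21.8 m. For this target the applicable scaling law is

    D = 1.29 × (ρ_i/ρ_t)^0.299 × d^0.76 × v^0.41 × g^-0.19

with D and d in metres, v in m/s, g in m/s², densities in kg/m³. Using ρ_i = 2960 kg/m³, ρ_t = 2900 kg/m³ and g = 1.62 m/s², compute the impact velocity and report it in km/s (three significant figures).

v ≈ 21.3 km/s

Rearranging for v: v = [D / (1.29 · (2960/2900)^0.299 · 21.8^0.76 · 1.62^-0.19)]^(1/0.41).
(2960/2900)^0.299 = 1.006
21.8^0.76 = 10.40
1.62^-0.19 = 0.9124
Denominator = 1.29 × 1.006 × 10.40 × 0.9124 = 12.31
D / 12.31 = 733 / 12.31 = 59.55
v = 59.55^(1/0.41) = 59.55^2.439 = 21327 m/s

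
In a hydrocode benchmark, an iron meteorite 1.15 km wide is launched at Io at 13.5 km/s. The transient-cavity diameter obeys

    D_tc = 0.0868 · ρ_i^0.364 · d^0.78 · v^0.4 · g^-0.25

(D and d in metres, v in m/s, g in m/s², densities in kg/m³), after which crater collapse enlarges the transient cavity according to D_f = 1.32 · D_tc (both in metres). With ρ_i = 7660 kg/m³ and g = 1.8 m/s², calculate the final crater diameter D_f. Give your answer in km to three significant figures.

In SI: d = 1150 m, v = 13500 m/s.
ρ_i^0.364 = 7660^0.364 = 25.93
d^0.78 = 1150^0.78 = 244.0
v^0.4 = 13500^0.4 = 44.89
g^-0.25 = 1.8^-0.25 = 0.8633
D_tc = 0.0868 × 25.93 × 244.0 × 44.89 × 0.8633 = 21280 m
D_f = 1.32 × 21280 = 28090 m
     = 28.09 km

D_f ≈ 28.1 km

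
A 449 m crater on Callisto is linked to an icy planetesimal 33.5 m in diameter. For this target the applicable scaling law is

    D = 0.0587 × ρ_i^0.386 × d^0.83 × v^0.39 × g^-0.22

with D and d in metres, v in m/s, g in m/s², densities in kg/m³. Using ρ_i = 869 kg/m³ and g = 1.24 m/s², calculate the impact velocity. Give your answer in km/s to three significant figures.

v ≈ 7.18 km/s

Rearranging for v: v = [D / (0.0587 · 869^0.386 · 33.5^0.83 · 1.24^-0.22)]^(1/0.39).
869^0.386 = 13.63
33.5^0.83 = 18.44
1.24^-0.22 = 0.9538
Denominator = 0.0587 × 13.63 × 18.44 × 0.9538 = 14.07
D / 14.07 = 449 / 14.07 = 31.91
v = 31.91^(1/0.39) = 31.91^2.5641 = 7182 m/s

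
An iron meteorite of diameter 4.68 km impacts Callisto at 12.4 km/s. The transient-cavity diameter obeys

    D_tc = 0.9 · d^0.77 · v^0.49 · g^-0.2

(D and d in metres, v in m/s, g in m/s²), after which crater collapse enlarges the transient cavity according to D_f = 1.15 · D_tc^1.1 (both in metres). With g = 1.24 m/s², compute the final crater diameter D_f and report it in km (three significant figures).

In SI: d = 4680 m, v = 12400 m/s.
d^0.77 = 4680^0.77 = 670.0
v^0.49 = 12400^0.49 = 101.3
g^-0.2 = 1.24^-0.2 = 0.9579
D_tc = 0.9 × 670.0 × 101.3 × 0.9579 = 58510 m
D_f = 1.15 × (58510)^1.1 = 2.017 × 10^5 m
     = 201.7 km

D_f ≈ 202 km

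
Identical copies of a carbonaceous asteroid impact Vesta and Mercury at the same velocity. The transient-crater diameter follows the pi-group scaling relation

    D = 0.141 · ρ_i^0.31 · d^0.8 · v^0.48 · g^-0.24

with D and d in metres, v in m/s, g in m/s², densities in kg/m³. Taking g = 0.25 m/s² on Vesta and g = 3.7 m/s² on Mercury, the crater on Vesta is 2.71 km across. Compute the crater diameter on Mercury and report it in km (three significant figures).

D ≈ 1.42 km

All impactor-dependent factors cancel in the ratio, leaving D_Mercury/D_Vesta = (g_Mercury/g_Vesta)^-0.24.
(3.7/0.25)^-0.24 = 14.80^-0.24 = 0.5238
D_Mercury = 0.5238 × 2.71 km = 1.42 km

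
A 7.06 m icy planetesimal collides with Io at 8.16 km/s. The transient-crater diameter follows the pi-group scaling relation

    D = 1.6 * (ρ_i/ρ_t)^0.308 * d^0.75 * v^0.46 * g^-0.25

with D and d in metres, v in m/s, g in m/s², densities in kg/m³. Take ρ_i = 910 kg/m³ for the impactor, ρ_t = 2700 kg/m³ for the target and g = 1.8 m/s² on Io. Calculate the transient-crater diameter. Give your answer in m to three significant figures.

In SI units: v = 8160 m/s.
(ρ_i/ρ_t)^0.308 = (910/2700)^0.308 = 0.7154
d^0.75 = 7.06^0.75 = 4.331
v^0.46 = 8160^0.46 = 63.01
g^-0.25 = 1.8^-0.25 = 0.8633
D = 1.6 × 0.7154 × 4.331 × 63.01 × 0.8633 = 269.7 m

D ≈ 270 m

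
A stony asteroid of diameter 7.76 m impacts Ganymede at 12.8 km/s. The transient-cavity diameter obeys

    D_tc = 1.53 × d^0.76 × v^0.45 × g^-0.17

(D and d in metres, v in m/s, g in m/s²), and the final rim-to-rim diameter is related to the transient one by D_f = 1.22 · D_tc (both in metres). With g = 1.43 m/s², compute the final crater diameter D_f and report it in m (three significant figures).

v = 12800 m/s.
d^0.76 = 7.76^0.76 = 4.746
v^0.45 = 12800^0.45 = 70.51
g^-0.17 = 1.43^-0.17 = 0.9410
D_tc = 1.53 × 4.746 × 70.51 × 0.9410 = 481.8 m
D_f = 1.22 × 481.8 = 587.8 m

D_f ≈ 588 m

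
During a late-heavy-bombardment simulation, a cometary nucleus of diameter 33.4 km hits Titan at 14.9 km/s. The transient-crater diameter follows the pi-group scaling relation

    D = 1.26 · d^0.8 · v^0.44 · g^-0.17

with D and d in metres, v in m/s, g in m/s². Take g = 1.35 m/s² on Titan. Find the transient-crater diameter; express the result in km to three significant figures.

D ≈ 342 km

In SI units: d = 33400 m, v = 14900 m/s.
d^0.8 = 33400^0.8 = 4159
v^0.44 = 14900^0.44 = 68.58
g^-0.17 = 1.35^-0.17 = 0.9503
D = 1.26 × 4159 × 68.58 × 0.9503 = 3.415 × 10^5 m
   = 341.5 km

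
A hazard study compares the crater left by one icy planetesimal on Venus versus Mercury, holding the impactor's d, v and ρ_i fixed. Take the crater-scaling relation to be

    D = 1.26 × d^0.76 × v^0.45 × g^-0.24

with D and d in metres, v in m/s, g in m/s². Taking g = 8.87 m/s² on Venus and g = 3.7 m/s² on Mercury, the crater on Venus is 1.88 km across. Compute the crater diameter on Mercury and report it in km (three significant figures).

D ≈ 2.32 km

All impactor-dependent factors cancel in the ratio, leaving D_Mercury/D_Venus = (g_Mercury/g_Venus)^-0.24.
(3.7/8.87)^-0.24 = 0.4171^-0.24 = 1.234
D_Mercury = 1.234 × 1.88 km = 2.32 km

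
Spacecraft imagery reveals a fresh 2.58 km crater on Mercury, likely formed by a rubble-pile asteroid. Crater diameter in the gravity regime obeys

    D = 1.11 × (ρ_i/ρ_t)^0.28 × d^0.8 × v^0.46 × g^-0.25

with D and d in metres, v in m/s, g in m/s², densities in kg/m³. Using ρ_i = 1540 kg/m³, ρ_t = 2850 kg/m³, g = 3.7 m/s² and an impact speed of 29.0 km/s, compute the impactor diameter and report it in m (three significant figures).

d ≈ 81.9 m

Rearranging for d: d = [D / (1.11 · (1540/2850)^0.28 · 29000^0.46 · 3.7^-0.25)]^(1/0.8).
D = 2580 m.
(1540/2850)^0.28 = 0.8417
29000^0.46 = 112.9
3.7^-0.25 = 0.7210
Denominator = 1.11 × 0.8417 × 112.9 × 0.7210 = 76.05
D / 76.05 = 2580 / 76.05 = 33.93
d = 33.93^(1/0.8) = 33.93^1.25 = 81.89 m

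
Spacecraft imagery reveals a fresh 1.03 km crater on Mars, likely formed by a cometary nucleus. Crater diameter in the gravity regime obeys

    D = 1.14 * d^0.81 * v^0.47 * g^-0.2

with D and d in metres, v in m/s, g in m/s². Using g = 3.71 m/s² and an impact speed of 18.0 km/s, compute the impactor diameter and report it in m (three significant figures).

d ≈ 20.9 m

Rearranging for d: d = [D / (1.14 · 18000^0.47 · 3.71^-0.2)]^(1/0.81).
D = 1030 m.
18000^0.47 = 99.99
3.71^-0.2 = 0.7694
Denominator = 1.14 × 99.99 × 0.7694 = 87.70
D / 87.70 = 1030 / 87.70 = 11.74
d = 11.74^(1/0.81) = 11.74^1.2346 = 20.92 m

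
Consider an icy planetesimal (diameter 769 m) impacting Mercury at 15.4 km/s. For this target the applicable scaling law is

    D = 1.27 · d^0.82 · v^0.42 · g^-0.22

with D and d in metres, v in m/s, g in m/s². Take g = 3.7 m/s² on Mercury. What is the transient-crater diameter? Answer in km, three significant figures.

D ≈ 12.7 km

In SI units: v = 15400 m/s.
d^0.82 = 769^0.82 = 232.5
v^0.42 = 15400^0.42 = 57.38
g^-0.22 = 3.7^-0.22 = 0.7499
D = 1.27 × 232.5 × 57.38 × 0.7499 = 12705 m
   = 12.71 km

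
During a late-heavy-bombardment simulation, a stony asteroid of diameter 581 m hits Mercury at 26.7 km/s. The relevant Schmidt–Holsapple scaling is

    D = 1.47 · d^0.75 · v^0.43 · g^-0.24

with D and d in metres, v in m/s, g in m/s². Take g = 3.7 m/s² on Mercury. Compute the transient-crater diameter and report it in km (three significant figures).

In SI units: v = 26700 m/s.
d^0.75 = 581^0.75 = 118.3
v^0.43 = 26700^0.43 = 80.06
g^-0.24 = 3.7^-0.24 = 0.7305
D = 1.47 × 118.3 × 80.06 × 0.7305 = 10170 m
   = 10.17 km

D ≈ 10.2 km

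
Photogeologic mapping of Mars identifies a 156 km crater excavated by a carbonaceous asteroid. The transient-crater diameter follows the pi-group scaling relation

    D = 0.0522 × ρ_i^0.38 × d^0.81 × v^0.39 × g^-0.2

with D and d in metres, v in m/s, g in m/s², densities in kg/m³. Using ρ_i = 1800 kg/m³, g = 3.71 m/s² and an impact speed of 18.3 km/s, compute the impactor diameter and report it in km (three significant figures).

d ≈ 35.9 km

Rearranging for d: d = [D / (0.0522 · 1800^0.38 · 18300^0.39 · 3.71^-0.2)]^(1/0.81).
D = 156000 m.
1800^0.38 = 17.26
18300^0.39 = 45.96
3.71^-0.2 = 0.7694
Denominator = 0.0522 × 17.26 × 45.96 × 0.7694 = 31.86
D / 31.86 = 156000 / 31.86 = 4896
d = 4896^(1/0.81) = 4896^1.2346 = 35932 m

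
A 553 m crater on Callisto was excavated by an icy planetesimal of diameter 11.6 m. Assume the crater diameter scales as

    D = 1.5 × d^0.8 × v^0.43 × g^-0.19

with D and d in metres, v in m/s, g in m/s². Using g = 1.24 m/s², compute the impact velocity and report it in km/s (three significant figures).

Rearranging for v: v = [D / (1.5 · 11.6^0.8 · 1.24^-0.19)]^(1/0.43).
11.6^0.8 = 7.105
1.24^-0.19 = 0.9600
Denominator = 1.5 × 7.105 × 0.9600 = 10.23
D / 10.23 = 553 / 10.23 = 54.06
v = 54.06^(1/0.43) = 54.06^2.3256 = 10715 m/s

v ≈ 10.7 km/s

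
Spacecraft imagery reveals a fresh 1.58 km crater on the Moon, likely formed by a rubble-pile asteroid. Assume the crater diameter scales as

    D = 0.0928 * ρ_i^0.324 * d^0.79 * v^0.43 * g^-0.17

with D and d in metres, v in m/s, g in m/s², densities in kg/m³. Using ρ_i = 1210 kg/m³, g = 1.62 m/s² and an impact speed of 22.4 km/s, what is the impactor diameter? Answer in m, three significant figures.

Rearranging for d: d = [D / (0.0928 · 1210^0.324 · 22400^0.43 · 1.62^-0.17)]^(1/0.79).
D = 1580 m.
1210^0.324 = 9.973
22400^0.43 = 74.23
1.62^-0.17 = 0.9213
Denominator = 0.0928 × 9.973 × 74.23 × 0.9213 = 63.29
D / 63.29 = 1580 / 63.29 = 24.96
d = 24.96^(1/0.79) = 24.96^1.2658 = 58.70 m

d ≈ 58.7 m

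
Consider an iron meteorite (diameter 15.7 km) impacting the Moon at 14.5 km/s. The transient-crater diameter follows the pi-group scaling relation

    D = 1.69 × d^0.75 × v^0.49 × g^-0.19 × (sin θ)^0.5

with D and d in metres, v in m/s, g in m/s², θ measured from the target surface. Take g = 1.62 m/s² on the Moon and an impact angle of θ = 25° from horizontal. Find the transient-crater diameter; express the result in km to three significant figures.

D ≈ 154 km

In SI units: d = 15700 m, v = 14500 m/s.
d^0.75 = 15700^0.75 = 1403
v^0.49 = 14500^0.49 = 109.4
g^-0.19 = 1.62^-0.19 = 0.9124
(sin 25°)^0.5 = 0.4226^0.5 = 0.6501
D = 1.69 × 1403 × 109.4 × 0.9124 × 0.6501 = 1.539 × 10^5 m
   = 153.9 km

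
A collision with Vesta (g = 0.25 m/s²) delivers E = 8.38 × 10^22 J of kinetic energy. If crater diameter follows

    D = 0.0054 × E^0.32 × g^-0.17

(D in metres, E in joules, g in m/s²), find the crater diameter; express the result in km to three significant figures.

E^0.32 = (8.38 × 10^22)^0.32 = 2.165 × 10^7
g^-0.17 = 0.25^-0.17 = 1.266
D = 0.0054 × 2.165 × 10^7 × 1.266 = 1.480 × 10^5 m
   = 148.0 km

D ≈ 148 km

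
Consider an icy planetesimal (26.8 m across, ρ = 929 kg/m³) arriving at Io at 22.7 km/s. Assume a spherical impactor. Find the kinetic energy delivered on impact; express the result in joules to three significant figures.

v = 22700 m/s.
Mass m = (π/6) ρ d³ = (π/6) × 929 × (26.8)³ = 9.363 × 10^6 kg
E = ½ m v² = 0.5 × 9.363 × 10^6 × (22700)² = 2.412 × 10^15 J

E ≈ 2.41 × 10^15 J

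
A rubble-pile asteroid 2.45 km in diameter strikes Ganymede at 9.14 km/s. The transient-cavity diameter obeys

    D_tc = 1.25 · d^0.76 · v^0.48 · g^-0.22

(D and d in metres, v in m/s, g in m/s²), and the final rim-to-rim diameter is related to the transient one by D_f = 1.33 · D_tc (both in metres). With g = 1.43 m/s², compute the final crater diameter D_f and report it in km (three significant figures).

In SI: d = 2450 m, v = 9140 m/s.
d^0.76 = 2450^0.76 = 376.5
v^0.48 = 9140^0.48 = 79.66
g^-0.22 = 1.43^-0.22 = 0.9243
D_tc = 1.25 × 376.5 × 79.66 × 0.9243 = 34650 m
D_f = 1.33 × 34650 = 46084 m
     = 46.08 km

D_f ≈ 46.1 km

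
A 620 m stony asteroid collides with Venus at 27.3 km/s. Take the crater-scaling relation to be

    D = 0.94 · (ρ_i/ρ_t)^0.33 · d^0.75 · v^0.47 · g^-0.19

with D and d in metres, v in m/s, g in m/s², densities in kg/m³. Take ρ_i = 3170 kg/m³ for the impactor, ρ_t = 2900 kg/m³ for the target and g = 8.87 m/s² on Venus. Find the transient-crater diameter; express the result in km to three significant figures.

In SI units: v = 27300 m/s.
(ρ_i/ρ_t)^0.33 = (3170/2900)^0.33 = 1.030
d^0.75 = 620^0.75 = 124.2
v^0.47 = 27300^0.47 = 121.6
g^-0.19 = 8.87^-0.19 = 0.6605
D = 0.94 × 1.030 × 124.2 × 121.6 × 0.6605 = 9658 m
   = 9.658 km

D ≈ 9.66 km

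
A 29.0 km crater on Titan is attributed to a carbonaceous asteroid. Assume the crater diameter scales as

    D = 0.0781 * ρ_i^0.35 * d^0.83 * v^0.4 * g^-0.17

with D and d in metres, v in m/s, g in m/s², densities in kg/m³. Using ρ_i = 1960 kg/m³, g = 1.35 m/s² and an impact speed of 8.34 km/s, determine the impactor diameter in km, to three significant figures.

Rearranging for d: d = [D / (0.0781 · 1960^0.35 · 8340^0.4 · 1.35^-0.17)]^(1/0.83).
D = 29000 m.
1960^0.35 = 14.20
8340^0.4 = 37.02
1.35^-0.17 = 0.9503
Denominator = 0.0781 × 14.20 × 37.02 × 0.9503 = 39.02
D / 39.02 = 29000 / 39.02 = 743.2
d = 743.2^(1/0.83) = 743.2^1.2048 = 2878 m

d ≈ 2.88 km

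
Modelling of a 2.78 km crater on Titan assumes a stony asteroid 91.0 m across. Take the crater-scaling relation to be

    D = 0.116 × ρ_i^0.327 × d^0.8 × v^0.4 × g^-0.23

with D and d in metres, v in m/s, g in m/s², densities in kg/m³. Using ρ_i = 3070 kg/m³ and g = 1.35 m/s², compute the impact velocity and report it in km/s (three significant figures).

Rearranging for v: v = [D / (0.116 · 3070^0.327 · 91^0.8 · 1.35^-0.23)]^(1/0.4).
D = 2780 m.
3070^0.327 = 13.81
91^0.8 = 36.92
1.35^-0.23 = 0.9333
Denominator = 0.116 × 13.81 × 36.92 × 0.9333 = 55.20
D / 55.20 = 2780 / 55.20 = 50.36
v = 50.36^(1/0.4) = 50.36^2.5 = 17998 m/s

v ≈ 18.0 km/s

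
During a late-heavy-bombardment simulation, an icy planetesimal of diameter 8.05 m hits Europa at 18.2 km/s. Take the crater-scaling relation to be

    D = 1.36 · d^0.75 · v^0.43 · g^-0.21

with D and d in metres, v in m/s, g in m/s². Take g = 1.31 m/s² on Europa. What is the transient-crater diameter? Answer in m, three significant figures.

In SI units: v = 18200 m/s.
d^0.75 = 8.05^0.75 = 4.779
v^0.43 = 18200^0.43 = 67.89
g^-0.21 = 1.31^-0.21 = 0.9449
D = 1.36 × 4.779 × 67.89 × 0.9449 = 416.9 m

D ≈ 417 m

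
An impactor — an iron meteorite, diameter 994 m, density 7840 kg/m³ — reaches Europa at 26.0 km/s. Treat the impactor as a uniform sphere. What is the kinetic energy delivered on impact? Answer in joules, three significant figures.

v = 26000 m/s.
Mass m = (π/6) ρ d³ = (π/6) × 7840 × (994)³ = 4.032 × 10^12 kg
E = ½ m v² = 0.5 × 4.032 × 10^12 × (26000)² = 1.363 × 10^21 J

E ≈ 1.36 × 10^21 J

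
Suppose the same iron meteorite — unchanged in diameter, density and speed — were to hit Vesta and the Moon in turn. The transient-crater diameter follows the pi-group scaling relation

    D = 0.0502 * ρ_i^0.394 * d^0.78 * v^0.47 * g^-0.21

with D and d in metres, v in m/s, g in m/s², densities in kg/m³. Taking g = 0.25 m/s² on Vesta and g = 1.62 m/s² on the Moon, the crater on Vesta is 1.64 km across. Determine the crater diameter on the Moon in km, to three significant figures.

D ≈ 1.11 km

All impactor-dependent factors cancel in the ratio, leaving D_Moon/D_Vesta = (g_Moon/g_Vesta)^-0.21.
(1.62/0.25)^-0.21 = 6.480^-0.21 = 0.6754
D_Moon = 0.6754 × 1.64 km = 1.11 km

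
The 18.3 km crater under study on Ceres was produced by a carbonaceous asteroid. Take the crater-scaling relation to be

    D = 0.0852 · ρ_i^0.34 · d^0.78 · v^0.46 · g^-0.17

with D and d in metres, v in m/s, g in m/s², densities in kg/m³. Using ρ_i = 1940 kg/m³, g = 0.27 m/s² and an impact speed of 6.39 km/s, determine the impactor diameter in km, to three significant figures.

d ≈ 1.08 km

Rearranging for d: d = [D / (0.0852 · 1940^0.34 · 6390^0.46 · 0.27^-0.17)]^(1/0.78).
D = 18300 m.
1940^0.34 = 13.12
6390^0.46 = 56.30
0.27^-0.17 = 1.249
Denominator = 0.0852 × 13.12 × 56.30 × 1.249 = 78.60
D / 78.60 = 18300 / 78.60 = 232.8
d = 232.8^(1/0.78) = 232.8^1.2821 = 1083 m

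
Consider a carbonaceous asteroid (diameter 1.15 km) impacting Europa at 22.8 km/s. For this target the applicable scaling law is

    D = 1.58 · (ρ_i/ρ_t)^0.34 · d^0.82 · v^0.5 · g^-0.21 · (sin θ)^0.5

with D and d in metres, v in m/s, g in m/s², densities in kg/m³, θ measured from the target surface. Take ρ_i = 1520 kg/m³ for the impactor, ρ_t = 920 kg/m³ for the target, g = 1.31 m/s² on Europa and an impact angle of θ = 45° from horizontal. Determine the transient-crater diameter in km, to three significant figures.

In SI units: d = 1150 m, v = 22800 m/s.
(ρ_i/ρ_t)^0.34 = (1520/920)^0.34 = 1.186
d^0.82 = 1150^0.82 = 323.4
v^0.5 = 22800^0.5 = 151.0
g^-0.21 = 1.31^-0.21 = 0.9449
(sin 45°)^0.5 = 0.7071^0.5 = 0.8409
D = 1.58 × 1.186 × 323.4 × 151.0 × 0.9449 × 0.8409 = 72709 m
   = 72.71 km

D ≈ 72.7 km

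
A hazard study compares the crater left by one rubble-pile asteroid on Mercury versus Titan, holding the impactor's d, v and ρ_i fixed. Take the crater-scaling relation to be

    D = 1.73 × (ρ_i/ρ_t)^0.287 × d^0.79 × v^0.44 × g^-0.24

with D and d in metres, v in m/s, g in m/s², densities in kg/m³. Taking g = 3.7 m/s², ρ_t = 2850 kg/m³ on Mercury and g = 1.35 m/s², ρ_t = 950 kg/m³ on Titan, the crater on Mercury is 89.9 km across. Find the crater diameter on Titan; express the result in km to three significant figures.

The impactor-only factors (d, v, ρ_i) cancel in the ratio, leaving D_Titan/D_Mercury = (g_Titan/g_Mercury)^-0.24 · (ρ_t,Mercury/ρ_t,Titan)^0.287.
(1.35/3.7)^-0.24 = 0.3649^-0.24 = 1.274
(2850/950)^0.287 = 3.000^0.287 = 1.371
Ratio = 1.274 × 1.371 = 1.747
D_Titan = 1.747 × 89.9 km = 157 km

D ≈ 157 km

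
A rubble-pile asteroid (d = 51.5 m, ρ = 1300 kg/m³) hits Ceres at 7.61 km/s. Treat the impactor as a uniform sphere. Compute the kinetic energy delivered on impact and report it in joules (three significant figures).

v = 7610 m/s.
Mass m = (π/6) ρ d³ = (π/6) × 1300 × (51.5)³ = 9.297 × 10^7 kg
E = ½ m v² = 0.5 × 9.297 × 10^7 × (7610)² = 2.692 × 10^15 J

E ≈ 2.69 × 10^15 J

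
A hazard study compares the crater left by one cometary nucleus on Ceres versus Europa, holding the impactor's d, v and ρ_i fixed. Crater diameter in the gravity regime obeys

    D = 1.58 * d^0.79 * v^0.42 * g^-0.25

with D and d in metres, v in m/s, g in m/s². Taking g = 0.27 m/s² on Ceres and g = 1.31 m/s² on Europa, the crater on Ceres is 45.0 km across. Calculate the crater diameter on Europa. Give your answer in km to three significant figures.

D ≈ 30.3 km

All impactor-dependent factors cancel in the ratio, leaving D_Europa/D_Ceres = (g_Europa/g_Ceres)^-0.25.
(1.31/0.27)^-0.25 = 4.852^-0.25 = 0.6738
D_Europa = 0.6738 × 45.0 km = 30.3 km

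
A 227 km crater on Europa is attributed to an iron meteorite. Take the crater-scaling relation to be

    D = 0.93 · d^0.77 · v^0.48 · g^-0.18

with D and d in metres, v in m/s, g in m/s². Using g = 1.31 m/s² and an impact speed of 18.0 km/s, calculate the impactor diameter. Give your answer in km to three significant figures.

Rearranging for d: d = [D / (0.93 · 18000^0.48 · 1.31^-0.18)]^(1/0.77).
D = 227000 m.
18000^0.48 = 110.3
1.31^-0.18 = 0.9526
Denominator = 0.93 × 110.3 × 0.9526 = 97.72
D / 97.72 = 227000 / 97.72 = 2323
d = 2323^(1/0.77) = 2323^1.2987 = 23523 m

d ≈ 23.5 km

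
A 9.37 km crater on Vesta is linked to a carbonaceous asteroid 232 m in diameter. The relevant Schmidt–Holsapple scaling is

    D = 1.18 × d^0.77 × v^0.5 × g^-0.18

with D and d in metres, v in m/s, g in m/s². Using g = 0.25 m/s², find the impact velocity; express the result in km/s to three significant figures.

Rearranging for v: v = [D / (1.18 · 232^0.77 · 0.25^-0.18)]^(1/0.5).
D = 9370 m.
232^0.77 = 66.29
0.25^-0.18 = 1.283
Denominator = 1.18 × 66.29 × 1.283 = 100.4
D / 100.4 = 9370 / 100.4 = 93.33
v = 93.33^(1/0.5) = 93.33^2 = 8710 m/s

v ≈ 8.71 km/s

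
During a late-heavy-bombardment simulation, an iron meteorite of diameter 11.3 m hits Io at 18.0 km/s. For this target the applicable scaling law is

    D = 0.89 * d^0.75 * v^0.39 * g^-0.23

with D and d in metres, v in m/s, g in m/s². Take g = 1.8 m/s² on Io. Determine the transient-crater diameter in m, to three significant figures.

In SI units: v = 18000 m/s.
d^0.75 = 11.3^0.75 = 6.163
v^0.39 = 18000^0.39 = 45.66
g^-0.23 = 1.8^-0.23 = 0.8735
D = 0.89 × 6.163 × 45.66 × 0.8735 = 218.8 m

D ≈ 219 m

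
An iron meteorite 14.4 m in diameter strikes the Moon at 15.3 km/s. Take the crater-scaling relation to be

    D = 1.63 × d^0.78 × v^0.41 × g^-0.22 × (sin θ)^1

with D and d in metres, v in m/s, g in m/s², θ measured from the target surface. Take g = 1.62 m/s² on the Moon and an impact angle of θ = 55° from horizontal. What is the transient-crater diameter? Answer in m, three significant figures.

In SI units: v = 15300 m/s.
d^0.78 = 14.4^0.78 = 8.008
v^0.41 = 15300^0.41 = 51.97
g^-0.22 = 1.62^-0.22 = 0.8993
(sin 55°)^1 = 0.8192^1 = 0.8192
D = 1.63 × 8.008 × 51.97 × 0.8993 × 0.8192 = 499.8 m

D ≈ 500 m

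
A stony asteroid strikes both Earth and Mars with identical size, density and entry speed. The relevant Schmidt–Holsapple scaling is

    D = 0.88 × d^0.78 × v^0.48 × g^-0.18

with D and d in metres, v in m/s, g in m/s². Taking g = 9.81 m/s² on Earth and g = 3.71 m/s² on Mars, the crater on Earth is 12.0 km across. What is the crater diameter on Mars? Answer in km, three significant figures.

All impactor-dependent factors cancel in the ratio, leaving D_Mars/D_Earth = (g_Mars/g_Earth)^-0.18.
(3.71/9.81)^-0.18 = 0.3782^-0.18 = 1.191
D_Mars = 1.191 × 12.0 km = 14.3 km

D ≈ 14.3 km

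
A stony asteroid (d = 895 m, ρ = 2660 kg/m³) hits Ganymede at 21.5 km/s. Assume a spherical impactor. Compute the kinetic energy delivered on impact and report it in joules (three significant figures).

v = 21500 m/s.
Mass m = (π/6) ρ d³ = (π/6) × 2660 × (895)³ = 9.985 × 10^11 kg
E = ½ m v² = 0.5 × 9.985 × 10^11 × (21500)² = 2.308 × 10^20 J

E ≈ 2.31 × 10^20 J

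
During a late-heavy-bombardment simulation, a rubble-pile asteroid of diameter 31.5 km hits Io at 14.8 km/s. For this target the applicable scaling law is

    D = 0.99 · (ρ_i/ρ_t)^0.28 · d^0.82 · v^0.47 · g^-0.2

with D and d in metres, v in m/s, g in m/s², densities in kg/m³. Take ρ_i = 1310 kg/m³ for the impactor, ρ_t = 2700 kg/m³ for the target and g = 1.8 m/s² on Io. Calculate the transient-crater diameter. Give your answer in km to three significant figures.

D ≈ 320 km

In SI units: d = 31500 m, v = 14800 m/s.
(ρ_i/ρ_t)^0.28 = (1310/2700)^0.28 = 0.8167
d^0.82 = 31500^0.82 = 4882
v^0.47 = 14800^0.47 = 91.21
g^-0.2 = 1.8^-0.2 = 0.8891
D = 0.99 × 0.8167 × 4882 × 91.21 × 0.8891 = 3.201 × 10^5 m
   = 320.1 km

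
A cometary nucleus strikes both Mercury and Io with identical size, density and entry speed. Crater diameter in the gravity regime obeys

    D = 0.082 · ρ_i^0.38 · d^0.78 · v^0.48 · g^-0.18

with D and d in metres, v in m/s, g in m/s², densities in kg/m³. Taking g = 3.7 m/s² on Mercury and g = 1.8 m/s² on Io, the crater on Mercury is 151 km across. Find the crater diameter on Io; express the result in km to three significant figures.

D ≈ 172 km

All impactor-dependent factors cancel in the ratio, leaving D_Io/D_Mercury = (g_Io/g_Mercury)^-0.18.
(1.8/3.7)^-0.18 = 0.4865^-0.18 = 1.138
D_Io = 1.138 × 151 km = 172 km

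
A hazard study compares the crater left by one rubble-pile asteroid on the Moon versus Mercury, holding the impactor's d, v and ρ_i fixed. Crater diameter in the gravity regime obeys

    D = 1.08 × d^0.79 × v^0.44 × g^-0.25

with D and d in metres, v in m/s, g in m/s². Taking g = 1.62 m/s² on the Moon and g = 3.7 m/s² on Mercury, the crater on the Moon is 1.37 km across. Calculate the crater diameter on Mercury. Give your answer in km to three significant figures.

D ≈ 1.11 km

All impactor-dependent factors cancel in the ratio, leaving D_Mercury/D_Moon = (g_Mercury/g_Moon)^-0.25.
(3.7/1.62)^-0.25 = 2.284^-0.25 = 0.8134
D_Mercury = 0.8134 × 1.37 km = 1.11 km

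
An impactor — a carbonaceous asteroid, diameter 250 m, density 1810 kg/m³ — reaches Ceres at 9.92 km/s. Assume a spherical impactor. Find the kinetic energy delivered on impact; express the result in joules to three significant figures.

E ≈ 7.29 × 10^17 J

v = 9920 m/s.
Mass m = (π/6) ρ d³ = (π/6) × 1810 × (250)³ = 1.481 × 10^10 kg
E = ½ m v² = 0.5 × 1.481 × 10^10 × (9920)² = 7.287 × 10^17 J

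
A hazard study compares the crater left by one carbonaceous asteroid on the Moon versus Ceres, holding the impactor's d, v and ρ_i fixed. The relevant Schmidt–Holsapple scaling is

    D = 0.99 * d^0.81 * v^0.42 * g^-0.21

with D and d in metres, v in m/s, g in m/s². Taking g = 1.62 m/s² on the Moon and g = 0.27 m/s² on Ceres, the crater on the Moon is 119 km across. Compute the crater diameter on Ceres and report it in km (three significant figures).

All impactor-dependent factors cancel in the ratio, leaving D_Ceres/D_Moon = (g_Ceres/g_Moon)^-0.21.
(0.27/1.62)^-0.21 = 0.1667^-0.21 = 1.457
D_Ceres = 1.457 × 119 km = 173 km

D ≈ 173 km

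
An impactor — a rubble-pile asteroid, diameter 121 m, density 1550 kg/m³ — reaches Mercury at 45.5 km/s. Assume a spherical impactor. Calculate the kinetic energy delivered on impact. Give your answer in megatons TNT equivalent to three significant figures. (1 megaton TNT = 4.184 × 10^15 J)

E ≈ 356 Mt TNT

v = 45500 m/s.
Mass m = (π/6) ρ d³ = (π/6) × 1550 × (121)³ = 1.438 × 10^9 kg
E = ½ m v² = 0.5 × 1.438 × 10^9 × (45500)² = 1.489 × 10^18 J
   = 1.489 × 10^18 / 4.184×10^15 = 355.9 Mt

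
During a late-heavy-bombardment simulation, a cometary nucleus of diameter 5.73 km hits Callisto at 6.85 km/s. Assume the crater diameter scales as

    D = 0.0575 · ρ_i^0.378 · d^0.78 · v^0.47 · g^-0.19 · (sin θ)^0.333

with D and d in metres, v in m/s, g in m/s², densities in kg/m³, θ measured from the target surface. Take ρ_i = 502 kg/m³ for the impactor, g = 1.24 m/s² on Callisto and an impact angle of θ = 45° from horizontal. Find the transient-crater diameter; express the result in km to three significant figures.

D ≈ 28.0 km

In SI units: d = 5730 m, v = 6850 m/s.
ρ_i^0.378 = 502^0.378 = 10.49
d^0.78 = 5730^0.78 = 853.8
v^0.47 = 6850^0.47 = 63.50
g^-0.19 = 1.24^-0.19 = 0.9600
(sin 45°)^0.333 = 0.7071^0.333 = 0.8910
D = 0.0575 × 10.49 × 853.8 × 63.50 × 0.9600 × 0.8910 = 27972 m
   = 27.97 km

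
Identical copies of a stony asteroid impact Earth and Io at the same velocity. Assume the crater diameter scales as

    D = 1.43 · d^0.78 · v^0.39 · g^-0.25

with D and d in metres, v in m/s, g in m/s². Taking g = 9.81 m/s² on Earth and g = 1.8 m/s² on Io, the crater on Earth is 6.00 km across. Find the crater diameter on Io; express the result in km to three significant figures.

All impactor-dependent factors cancel in the ratio, leaving D_Io/D_Earth = (g_Io/g_Earth)^-0.25.
(1.8/9.81)^-0.25 = 0.1835^-0.25 = 1.528
D_Io = 1.528 × 6.00 km = 9.17 km

D ≈ 9.17 km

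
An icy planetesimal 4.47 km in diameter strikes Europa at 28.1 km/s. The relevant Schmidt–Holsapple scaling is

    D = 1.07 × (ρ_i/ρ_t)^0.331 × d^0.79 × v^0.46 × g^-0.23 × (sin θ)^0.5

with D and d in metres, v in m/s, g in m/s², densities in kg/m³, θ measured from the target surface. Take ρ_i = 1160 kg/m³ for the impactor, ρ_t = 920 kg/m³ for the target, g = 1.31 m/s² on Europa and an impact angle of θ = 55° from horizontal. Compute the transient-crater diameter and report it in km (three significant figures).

D ≈ 83.7 km

In SI units: d = 4470 m, v = 28100 m/s.
(ρ_i/ρ_t)^0.331 = (1160/920)^0.331 = 1.080
d^0.79 = 4470^0.79 = 765.1
v^0.46 = 28100^0.46 = 111.3
g^-0.23 = 1.31^-0.23 = 0.9398
(sin 55°)^0.5 = 0.8192^0.5 = 0.9051
D = 1.07 × 1.080 × 765.1 × 111.3 × 0.9398 × 0.9051 = 83705 m
   = 83.71 km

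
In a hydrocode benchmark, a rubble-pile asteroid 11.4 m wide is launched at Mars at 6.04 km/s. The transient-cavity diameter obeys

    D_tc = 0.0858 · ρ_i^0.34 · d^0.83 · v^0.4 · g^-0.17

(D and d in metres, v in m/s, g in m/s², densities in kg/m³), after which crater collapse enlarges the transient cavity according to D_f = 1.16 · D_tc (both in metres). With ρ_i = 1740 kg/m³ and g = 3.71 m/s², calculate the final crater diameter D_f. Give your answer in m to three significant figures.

v = 6040 m/s.
ρ_i^0.34 = 1740^0.34 = 12.64
d^0.83 = 11.4^0.83 = 7.538
v^0.4 = 6040^0.4 = 32.54
g^-0.17 = 3.71^-0.17 = 0.8002
D_tc = 0.0858 × 12.64 × 7.538 × 32.54 × 0.8002 = 212.9 m
D_f = 1.16 × 212.9 = 247.0 m

D_f ≈ 247 m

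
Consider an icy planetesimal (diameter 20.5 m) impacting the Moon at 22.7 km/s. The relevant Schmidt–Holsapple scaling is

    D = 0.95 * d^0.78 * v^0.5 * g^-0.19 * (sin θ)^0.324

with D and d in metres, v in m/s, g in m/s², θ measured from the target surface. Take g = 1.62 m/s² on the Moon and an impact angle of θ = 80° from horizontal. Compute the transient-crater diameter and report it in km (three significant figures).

D ≈ 1.37 km

In SI units: v = 22700 m/s.
d^0.78 = 20.5^0.78 = 10.55
v^0.5 = 22700^0.5 = 150.7
g^-0.19 = 1.62^-0.19 = 0.9124
(sin 80°)^0.324 = 0.9848^0.324 = 0.9950
D = 0.95 × 10.55 × 150.7 × 0.9124 × 0.9950 = 1371 m
   = 1.371 km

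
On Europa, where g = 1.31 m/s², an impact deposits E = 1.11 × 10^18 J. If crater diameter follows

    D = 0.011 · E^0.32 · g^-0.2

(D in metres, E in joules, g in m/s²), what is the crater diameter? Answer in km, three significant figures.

E^0.32 = (1.11 × 10^18)^0.32 = 5.950 × 10^5
g^-0.2 = 1.31^-0.2 = 0.9474
D = 0.011 × 5.950 × 10^5 × 0.9474 = 6201 m
   = 6.201 km

D ≈ 6.20 km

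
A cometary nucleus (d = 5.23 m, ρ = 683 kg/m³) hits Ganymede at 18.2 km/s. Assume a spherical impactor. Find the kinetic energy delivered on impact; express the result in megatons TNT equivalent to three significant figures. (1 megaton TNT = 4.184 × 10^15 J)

v = 18200 m/s.
Mass m = (π/6) ρ d³ = (π/6) × 683 × (5.23)³ = 5.116 × 10^4 kg
E = ½ m v² = 0.5 × 5.116 × 10^4 × (18200)² = 8.473 × 10^12 J
   = 8.473 × 10^12 / 4.184×10^15 = 2.025 × 10^-3 Mt

E ≈ 2.03 × 10^-3 Mt TNT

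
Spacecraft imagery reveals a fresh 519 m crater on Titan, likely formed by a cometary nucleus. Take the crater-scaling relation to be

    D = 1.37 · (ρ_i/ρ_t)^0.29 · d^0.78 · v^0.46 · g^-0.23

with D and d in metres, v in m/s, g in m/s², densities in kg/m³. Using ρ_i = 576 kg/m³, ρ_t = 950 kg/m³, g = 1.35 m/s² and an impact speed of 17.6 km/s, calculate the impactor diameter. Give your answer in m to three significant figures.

d ≈ 8.34 m

Rearranging for d: d = [D / (1.37 · (576/950)^0.29 · 17600^0.46 · 1.35^-0.23)]^(1/0.78).
(576/950)^0.29 = 0.8649
17600^0.46 = 89.73
1.35^-0.23 = 0.9333
Denominator = 1.37 × 0.8649 × 89.73 × 0.9333 = 99.23
D / 99.23 = 519 / 99.23 = 5.230
d = 5.230^(1/0.78) = 5.230^1.2821 = 8.340 m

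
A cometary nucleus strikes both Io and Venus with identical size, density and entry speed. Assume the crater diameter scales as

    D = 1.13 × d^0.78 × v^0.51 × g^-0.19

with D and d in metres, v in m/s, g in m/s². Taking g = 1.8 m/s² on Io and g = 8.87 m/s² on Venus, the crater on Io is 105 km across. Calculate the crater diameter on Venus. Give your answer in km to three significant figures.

D ≈ 77.6 km

All impactor-dependent factors cancel in the ratio, leaving D_Venus/D_Io = (g_Venus/g_Io)^-0.19.
(8.87/1.8)^-0.19 = 4.928^-0.19 = 0.7386
D_Venus = 0.7386 × 105 km = 77.6 km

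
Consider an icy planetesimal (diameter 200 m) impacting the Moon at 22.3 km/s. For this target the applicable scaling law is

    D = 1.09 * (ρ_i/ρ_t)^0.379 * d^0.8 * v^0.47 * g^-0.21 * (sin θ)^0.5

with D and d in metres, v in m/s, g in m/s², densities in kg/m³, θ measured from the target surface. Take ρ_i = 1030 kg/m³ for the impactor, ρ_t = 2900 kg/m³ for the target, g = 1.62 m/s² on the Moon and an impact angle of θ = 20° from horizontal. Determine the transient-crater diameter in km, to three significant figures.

D ≈ 2.98 km

In SI units: v = 22300 m/s.
(ρ_i/ρ_t)^0.379 = (1030/2900)^0.379 = 0.6755
d^0.8 = 200^0.8 = 69.31
v^0.47 = 22300^0.47 = 110.6
g^-0.21 = 1.62^-0.21 = 0.9037
(sin 20°)^0.5 = 0.3420^0.5 = 0.5848
D = 1.09 × 0.6755 × 69.31 × 110.6 × 0.9037 × 0.5848 = 2983 m
   = 2.983 km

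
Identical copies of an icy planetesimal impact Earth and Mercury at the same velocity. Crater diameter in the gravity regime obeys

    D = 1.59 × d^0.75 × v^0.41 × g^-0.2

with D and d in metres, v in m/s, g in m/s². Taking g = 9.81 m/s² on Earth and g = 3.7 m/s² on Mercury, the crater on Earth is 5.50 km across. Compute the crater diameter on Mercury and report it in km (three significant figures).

All impactor-dependent factors cancel in the ratio, leaving D_Mercury/D_Earth = (g_Mercury/g_Earth)^-0.2.
(3.7/9.81)^-0.2 = 0.3772^-0.2 = 1.215
D_Mercury = 1.215 × 5.50 km = 6.68 km

D ≈ 6.68 km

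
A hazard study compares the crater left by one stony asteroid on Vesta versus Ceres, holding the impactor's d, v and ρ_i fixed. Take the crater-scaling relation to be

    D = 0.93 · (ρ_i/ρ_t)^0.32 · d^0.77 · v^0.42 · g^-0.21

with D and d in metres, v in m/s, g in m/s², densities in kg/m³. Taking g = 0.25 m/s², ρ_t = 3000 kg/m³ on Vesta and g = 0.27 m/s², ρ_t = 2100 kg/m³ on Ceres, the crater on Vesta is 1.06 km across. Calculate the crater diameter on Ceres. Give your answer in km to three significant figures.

D ≈ 1.17 km

The impactor-only factors (d, v, ρ_i) cancel in the ratio, leaving D_Ceres/D_Vesta = (g_Ceres/g_Vesta)^-0.21 · (ρ_t,Vesta/ρ_t,Ceres)^0.32.
(0.27/0.25)^-0.21 = 1.080^-0.21 = 0.9840
(3000/2100)^0.32 = 1.429^0.32 = 1.121
Ratio = 0.9840 × 1.121 = 1.103
D_Ceres = 1.103 × 1.06 km = 1.17 km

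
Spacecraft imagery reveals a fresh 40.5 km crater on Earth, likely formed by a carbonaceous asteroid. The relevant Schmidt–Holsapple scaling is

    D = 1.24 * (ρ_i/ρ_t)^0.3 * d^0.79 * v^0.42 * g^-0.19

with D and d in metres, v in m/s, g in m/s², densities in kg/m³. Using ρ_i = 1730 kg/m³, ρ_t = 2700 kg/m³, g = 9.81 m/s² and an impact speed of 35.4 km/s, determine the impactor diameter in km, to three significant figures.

d ≈ 4.05 km

Rearranging for d: d = [D / (1.24 · (1730/2700)^0.3 · 35400^0.42 · 9.81^-0.19)]^(1/0.79).
D = 40500 m.
(1730/2700)^0.3 = 0.8750
35400^0.42 = 81.39
9.81^-0.19 = 0.6480
Denominator = 1.24 × 0.8750 × 81.39 × 0.6480 = 57.22
D / 57.22 = 40500 / 57.22 = 707.8
d = 707.8^(1/0.79) = 707.8^1.2658 = 4050 m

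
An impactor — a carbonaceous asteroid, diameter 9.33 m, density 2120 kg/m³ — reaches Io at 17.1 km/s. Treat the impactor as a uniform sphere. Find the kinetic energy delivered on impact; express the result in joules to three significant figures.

v = 17100 m/s.
Mass m = (π/6) ρ d³ = (π/6) × 2120 × (9.33)³ = 9.015 × 10^5 kg
E = ½ m v² = 0.5 × 9.015 × 10^5 × (17100)² = 1.318 × 10^14 J

E ≈ 1.32 × 10^14 J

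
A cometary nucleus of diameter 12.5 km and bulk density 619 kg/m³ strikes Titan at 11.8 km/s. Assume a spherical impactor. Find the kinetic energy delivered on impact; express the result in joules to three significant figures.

E ≈ 4.41 × 10^22 J

d = 12500 m; v = 11800 m/s.
Mass m = (π/6) ρ d³ = (π/6) × 619 × (12500)³ = 6.330 × 10^14 kg
E = ½ m v² = 0.5 × 6.330 × 10^14 × (11800)² = 4.407 × 10^22 J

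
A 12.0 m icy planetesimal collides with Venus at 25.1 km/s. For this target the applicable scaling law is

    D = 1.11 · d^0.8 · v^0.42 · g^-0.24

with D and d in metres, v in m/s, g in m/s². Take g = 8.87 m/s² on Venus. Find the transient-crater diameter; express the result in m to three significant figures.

D ≈ 338 m

In SI units: v = 25100 m/s.
d^0.8 = 12^0.8 = 7.300
v^0.42 = 25100^0.42 = 70.45
g^-0.24 = 8.87^-0.24 = 0.5922
D = 1.11 × 7.300 × 70.45 × 0.5922 = 338.1 m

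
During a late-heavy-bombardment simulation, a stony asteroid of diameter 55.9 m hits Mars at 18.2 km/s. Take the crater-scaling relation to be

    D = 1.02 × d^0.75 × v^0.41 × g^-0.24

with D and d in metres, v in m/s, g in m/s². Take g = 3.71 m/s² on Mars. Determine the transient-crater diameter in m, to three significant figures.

D ≈ 849 m

In SI units: v = 18200 m/s.
d^0.75 = 55.9^0.75 = 20.44
v^0.41 = 18200^0.41 = 55.80
g^-0.24 = 3.71^-0.24 = 0.7300
D = 1.02 × 20.44 × 55.80 × 0.7300 = 849.3 m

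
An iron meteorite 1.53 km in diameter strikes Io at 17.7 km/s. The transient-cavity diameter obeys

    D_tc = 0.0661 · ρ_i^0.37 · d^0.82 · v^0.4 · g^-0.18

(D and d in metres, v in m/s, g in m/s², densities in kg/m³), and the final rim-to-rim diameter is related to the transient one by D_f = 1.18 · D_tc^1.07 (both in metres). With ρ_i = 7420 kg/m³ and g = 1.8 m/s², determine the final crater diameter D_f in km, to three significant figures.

D_f ≈ 80.4 km

In SI: d = 1530 m, v = 17700 m/s.
ρ_i^0.37 = 7420^0.37 = 27.04
d^0.82 = 1530^0.82 = 408.7
v^0.4 = 17700^0.4 = 50.03
g^-0.18 = 1.8^-0.18 = 0.8996
D_tc = 0.0661 × 27.04 × 408.7 × 50.03 × 0.8996 = 32880 m
D_f = 1.18 × (32880)^1.07 = 80352 m
     = 80.35 km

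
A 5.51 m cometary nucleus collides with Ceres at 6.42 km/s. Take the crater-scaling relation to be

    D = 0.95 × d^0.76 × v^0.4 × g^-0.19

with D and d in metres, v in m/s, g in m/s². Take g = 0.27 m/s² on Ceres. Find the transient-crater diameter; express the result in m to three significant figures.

D ≈ 149 m

In SI units: v = 6420 m/s.
d^0.76 = 5.51^0.76 = 3.658
v^0.4 = 6420^0.4 = 33.34
g^-0.19 = 0.27^-0.19 = 1.282
D = 0.95 × 3.658 × 33.34 × 1.282 = 148.5 m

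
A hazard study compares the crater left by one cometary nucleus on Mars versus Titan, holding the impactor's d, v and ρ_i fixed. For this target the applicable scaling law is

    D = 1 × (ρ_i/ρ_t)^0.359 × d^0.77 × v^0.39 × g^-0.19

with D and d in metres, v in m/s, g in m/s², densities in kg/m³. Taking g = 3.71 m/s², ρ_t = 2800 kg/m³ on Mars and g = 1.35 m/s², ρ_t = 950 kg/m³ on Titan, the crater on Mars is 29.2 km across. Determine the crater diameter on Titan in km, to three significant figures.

D ≈ 52.2 km

The impactor-only factors (d, v, ρ_i) cancel in the ratio, leaving D_Titan/D_Mars = (g_Titan/g_Mars)^-0.19 · (ρ_t,Mars/ρ_t,Titan)^0.359.
(1.35/3.71)^-0.19 = 0.3639^-0.19 = 1.212
(2800/950)^0.359 = 2.947^0.359 = 1.474
Ratio = 1.212 × 1.474 = 1.786
D_Titan = 1.786 × 29.2 km = 52.2 km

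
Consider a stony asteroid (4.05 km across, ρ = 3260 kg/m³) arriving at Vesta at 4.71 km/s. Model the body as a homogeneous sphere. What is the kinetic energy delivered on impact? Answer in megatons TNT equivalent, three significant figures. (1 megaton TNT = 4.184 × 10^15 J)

d = 4050 m; v = 4710 m/s.
Mass m = (π/6) ρ d³ = (π/6) × 3260 × (4050)³ = 1.134 × 10^14 kg
E = ½ m v² = 0.5 × 1.134 × 10^14 × (4710)² = 1.258 × 10^21 J
   = 1.258 × 10^21 / 4.184×10^15 = 3.007 × 10^5 Mt

E ≈ 3.01 × 10^5 Mt TNT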